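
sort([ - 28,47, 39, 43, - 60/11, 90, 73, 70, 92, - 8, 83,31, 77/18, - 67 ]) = [- 67 , -28, - 8, -60/11, 77/18  ,  31, 39, 43,47,  70, 73,  83,90,  92 ] 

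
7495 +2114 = 9609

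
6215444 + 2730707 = 8946151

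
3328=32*104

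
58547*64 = 3747008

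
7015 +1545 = 8560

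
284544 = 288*988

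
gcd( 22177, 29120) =1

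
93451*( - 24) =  - 2242824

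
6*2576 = 15456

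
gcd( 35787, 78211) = 1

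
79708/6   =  13284 + 2/3 = 13284.67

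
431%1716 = 431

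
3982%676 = 602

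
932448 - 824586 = 107862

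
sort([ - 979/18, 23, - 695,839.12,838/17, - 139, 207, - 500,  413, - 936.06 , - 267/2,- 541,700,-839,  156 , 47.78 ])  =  [ - 936.06, - 839, - 695, - 541, - 500, - 139, - 267/2,-979/18,23,47.78,838/17,156, 207,  413, 700,839.12 ]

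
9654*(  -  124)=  - 1197096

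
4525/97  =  46 + 63/97 = 46.65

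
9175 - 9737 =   -  562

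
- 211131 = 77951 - 289082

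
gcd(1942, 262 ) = 2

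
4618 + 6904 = 11522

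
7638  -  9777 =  - 2139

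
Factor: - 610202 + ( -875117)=  -  11^1  *  135029^1 = -  1485319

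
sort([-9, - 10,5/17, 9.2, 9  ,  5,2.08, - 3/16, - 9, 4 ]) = [ - 10 , - 9, - 9, - 3/16,5/17, 2.08, 4, 5, 9,9.2 ]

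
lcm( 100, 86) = 4300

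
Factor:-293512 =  - 2^3*19^1*1931^1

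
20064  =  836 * 24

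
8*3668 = 29344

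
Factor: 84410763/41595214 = 2^( - 1)*3^1*17^1*43^1*61^1*631^1*3767^(-1)*5521^( - 1) 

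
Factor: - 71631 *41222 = -2^1 * 3^3*7^1*379^1*20611^1= - 2952773082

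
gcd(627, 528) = 33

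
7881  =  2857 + 5024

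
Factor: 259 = 7^1*37^1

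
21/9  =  2 + 1/3 =2.33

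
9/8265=3/2755 = 0.00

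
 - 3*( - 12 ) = 36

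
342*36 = 12312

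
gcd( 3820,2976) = 4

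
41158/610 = 20579/305 = 67.47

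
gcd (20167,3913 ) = 301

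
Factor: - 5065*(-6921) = 3^2*5^1*769^1*1013^1 = 35054865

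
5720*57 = 326040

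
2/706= 1/353= 0.00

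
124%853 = 124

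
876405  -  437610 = 438795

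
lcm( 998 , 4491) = 8982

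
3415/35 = 97 + 4/7  =  97.57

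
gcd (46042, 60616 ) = 2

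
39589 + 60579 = 100168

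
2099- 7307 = -5208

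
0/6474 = 0 = 0.00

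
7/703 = 7/703=0.01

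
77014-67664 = 9350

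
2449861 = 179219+2270642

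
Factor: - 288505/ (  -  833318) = 2^ ( - 1)*5^1*7^1*8243^1 * 416659^( - 1) 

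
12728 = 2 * 6364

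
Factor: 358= 2^1*179^1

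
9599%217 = 51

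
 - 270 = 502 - 772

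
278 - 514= - 236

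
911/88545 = 911/88545 = 0.01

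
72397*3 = 217191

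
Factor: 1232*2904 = 3577728 =2^7*3^1*7^1  *  11^3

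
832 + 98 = 930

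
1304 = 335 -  - 969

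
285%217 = 68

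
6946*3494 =24269324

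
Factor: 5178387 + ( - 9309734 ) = - 11^1 * 47^1*61^1*131^1= - 4131347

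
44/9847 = 44/9847 = 0.00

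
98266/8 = 12283 + 1/4 = 12283.25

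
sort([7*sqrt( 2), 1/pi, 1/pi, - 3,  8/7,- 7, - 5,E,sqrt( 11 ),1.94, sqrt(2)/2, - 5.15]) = [ - 7 , - 5.15, - 5,  -  3,1/pi,1/pi,  sqrt( 2 ) /2, 8/7, 1.94, E,sqrt(11 ),7*sqrt (2 )] 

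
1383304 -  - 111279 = 1494583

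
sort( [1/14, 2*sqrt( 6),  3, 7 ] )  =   [ 1/14,  3, 2*sqrt(6) , 7]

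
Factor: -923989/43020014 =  - 2^( -1)*11^1*19^1*4421^1 *21510007^( - 1)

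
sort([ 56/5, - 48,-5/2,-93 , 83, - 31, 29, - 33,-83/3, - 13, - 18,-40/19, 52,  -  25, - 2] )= [ - 93, - 48, - 33, - 31, - 83/3,-25 ,  -  18,-13, - 5/2,- 40/19,  -  2,56/5,29 , 52,83 ]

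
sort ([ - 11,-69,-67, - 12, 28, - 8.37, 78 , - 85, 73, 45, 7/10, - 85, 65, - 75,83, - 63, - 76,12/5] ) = [ - 85, - 85, - 76 , - 75, - 69, - 67,-63, - 12 , - 11, - 8.37,  7/10,12/5 , 28, 45, 65, 73,78,83] 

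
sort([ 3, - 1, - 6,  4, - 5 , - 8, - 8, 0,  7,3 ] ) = [ - 8 , - 8, - 6, - 5,  -  1,0,3, 3, 4,  7] 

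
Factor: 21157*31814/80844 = 336544399/40422 = 2^( - 1 )*3^( - 1 )*6737^( - 1) * 15907^1 *21157^1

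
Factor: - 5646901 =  - 13^1*434377^1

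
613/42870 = 613/42870 = 0.01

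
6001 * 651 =3906651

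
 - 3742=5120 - 8862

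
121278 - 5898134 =- 5776856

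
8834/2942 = 4417/1471 = 3.00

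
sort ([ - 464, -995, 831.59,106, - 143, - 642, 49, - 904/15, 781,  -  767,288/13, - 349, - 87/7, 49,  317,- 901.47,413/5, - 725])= [ - 995, - 901.47,-767,-725,-642, - 464, - 349,- 143, - 904/15, - 87/7,288/13 , 49,49,413/5,106,  317, 781, 831.59]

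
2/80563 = 2/80563 = 0.00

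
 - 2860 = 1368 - 4228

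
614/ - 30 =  - 307/15 =- 20.47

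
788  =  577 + 211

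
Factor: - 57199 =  - 47^1*1217^1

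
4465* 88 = 392920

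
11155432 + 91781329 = 102936761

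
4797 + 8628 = 13425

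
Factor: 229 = 229^1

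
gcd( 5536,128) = 32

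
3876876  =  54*71794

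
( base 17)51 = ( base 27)35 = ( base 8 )126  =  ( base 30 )2q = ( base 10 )86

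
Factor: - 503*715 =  - 359645=- 5^1*11^1 *13^1*503^1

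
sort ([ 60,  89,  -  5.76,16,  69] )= [ - 5.76,16, 60, 69, 89]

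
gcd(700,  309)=1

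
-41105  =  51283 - 92388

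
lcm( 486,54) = 486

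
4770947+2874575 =7645522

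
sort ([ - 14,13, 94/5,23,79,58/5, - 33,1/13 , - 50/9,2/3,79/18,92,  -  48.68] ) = [  -  48.68, - 33,  -  14, - 50/9,1/13,2/3,  79/18,58/5, 13,94/5,23, 79 , 92]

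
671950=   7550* 89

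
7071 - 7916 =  - 845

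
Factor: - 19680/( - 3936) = 5 = 5^1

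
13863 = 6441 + 7422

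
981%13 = 6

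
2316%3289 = 2316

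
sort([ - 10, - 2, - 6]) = [-10, - 6, -2 ] 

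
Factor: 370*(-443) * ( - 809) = 2^1 * 5^1 * 37^1*443^1 * 809^1 = 132603190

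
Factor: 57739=11^1*29^1*181^1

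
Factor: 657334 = 2^1 * 328667^1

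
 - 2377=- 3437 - -1060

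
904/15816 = 113/1977 = 0.06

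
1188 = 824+364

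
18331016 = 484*37874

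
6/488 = 3/244 = 0.01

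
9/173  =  9/173 = 0.05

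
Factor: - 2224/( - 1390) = 2^3*5^ ( - 1) = 8/5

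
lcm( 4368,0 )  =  0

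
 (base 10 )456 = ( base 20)12g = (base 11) 385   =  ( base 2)111001000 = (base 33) dr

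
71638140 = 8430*8498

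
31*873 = 27063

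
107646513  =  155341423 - 47694910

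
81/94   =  81/94 = 0.86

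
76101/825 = 25367/275 = 92.24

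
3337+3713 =7050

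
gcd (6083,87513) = 1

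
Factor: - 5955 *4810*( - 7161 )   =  2^1 * 3^2*5^2*7^1*11^1*13^1*31^1*37^1*397^1 = 205116461550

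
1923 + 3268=5191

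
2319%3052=2319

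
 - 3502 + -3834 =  - 7336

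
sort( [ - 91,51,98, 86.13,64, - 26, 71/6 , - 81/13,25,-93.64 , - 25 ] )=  [-93.64 ,  -  91, -26 , - 25, - 81/13 , 71/6, 25,  51 , 64,86.13, 98]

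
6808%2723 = 1362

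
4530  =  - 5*( - 906)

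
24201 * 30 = 726030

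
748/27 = 748/27 = 27.70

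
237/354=79/118 = 0.67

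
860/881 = 860/881 = 0.98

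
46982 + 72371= 119353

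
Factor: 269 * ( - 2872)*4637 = -3582397816 = -  2^3*269^1*359^1 * 4637^1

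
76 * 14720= 1118720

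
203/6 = 203/6 = 33.83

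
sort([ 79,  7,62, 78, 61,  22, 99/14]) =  [ 7,  99/14,  22,61, 62,78 , 79 ]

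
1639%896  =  743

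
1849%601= 46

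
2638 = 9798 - 7160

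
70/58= 35/29= 1.21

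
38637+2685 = 41322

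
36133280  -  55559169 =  - 19425889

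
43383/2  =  43383/2 = 21691.50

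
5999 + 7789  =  13788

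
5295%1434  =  993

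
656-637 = 19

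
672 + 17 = 689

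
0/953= 0=0.00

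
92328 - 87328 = 5000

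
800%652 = 148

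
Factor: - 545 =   -  5^1 * 109^1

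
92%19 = 16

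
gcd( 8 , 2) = 2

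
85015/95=17003/19  =  894.89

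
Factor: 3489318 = 2^1*3^4*7^1*17^1 * 181^1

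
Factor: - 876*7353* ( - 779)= 2^2*3^3*19^2 *41^1*43^1*73^1 = 5017716612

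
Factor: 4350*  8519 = 37057650 = 2^1*3^1*5^2*7^1*29^1 * 1217^1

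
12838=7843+4995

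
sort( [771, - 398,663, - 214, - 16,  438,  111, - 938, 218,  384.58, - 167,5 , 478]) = [ - 938, - 398, - 214, - 167, - 16 , 5,111,218, 384.58,  438, 478,663 , 771 ]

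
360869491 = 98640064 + 262229427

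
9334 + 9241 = 18575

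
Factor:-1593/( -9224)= 2^ ( - 3 )*3^3*59^1 * 1153^(  -  1) 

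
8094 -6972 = 1122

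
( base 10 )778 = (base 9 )1054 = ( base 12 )54a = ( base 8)1412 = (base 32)OA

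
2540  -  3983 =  - 1443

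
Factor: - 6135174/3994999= - 2^1  *3^2*41^ ( - 1)*53^1*59^1*109^1*139^( - 1 )*701^(  -  1 )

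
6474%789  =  162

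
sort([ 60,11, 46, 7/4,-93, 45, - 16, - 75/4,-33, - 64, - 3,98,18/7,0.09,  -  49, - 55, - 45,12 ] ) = [ - 93, - 64, - 55, - 49, - 45, - 33 , - 75/4, - 16, - 3,  0.09,  7/4,18/7, 11,12,45,46, 60, 98]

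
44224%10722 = 1336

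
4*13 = 52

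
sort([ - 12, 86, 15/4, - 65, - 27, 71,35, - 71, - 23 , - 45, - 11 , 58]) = [ - 71, - 65, - 45,- 27, - 23, - 12,-11,15/4 , 35, 58,71, 86 ] 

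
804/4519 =804/4519 = 0.18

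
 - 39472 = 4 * ( - 9868 ) 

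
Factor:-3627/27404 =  - 9/68 = - 2^( - 2) * 3^2*17^( - 1) 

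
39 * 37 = 1443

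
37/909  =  37/909 = 0.04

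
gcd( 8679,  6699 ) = 33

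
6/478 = 3/239 = 0.01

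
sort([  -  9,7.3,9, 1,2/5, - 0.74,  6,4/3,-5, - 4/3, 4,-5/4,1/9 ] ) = [ - 9, - 5,-4/3 , - 5/4, - 0.74,  1/9,2/5, 1,4/3,4, 6, 7.3,9] 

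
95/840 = 19/168 = 0.11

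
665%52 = 41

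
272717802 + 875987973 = 1148705775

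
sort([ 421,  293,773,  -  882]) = [-882 , 293, 421, 773]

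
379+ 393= 772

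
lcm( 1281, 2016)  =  122976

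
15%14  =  1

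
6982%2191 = 409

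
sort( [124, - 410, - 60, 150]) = [ - 410, - 60, 124,150 ] 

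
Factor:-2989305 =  - 3^4*5^1*11^2*61^1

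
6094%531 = 253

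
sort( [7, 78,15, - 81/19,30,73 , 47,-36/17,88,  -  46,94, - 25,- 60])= [ - 60, - 46, - 25,-81/19, - 36/17,  7,15,30,47, 73,78, 88, 94 ]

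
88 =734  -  646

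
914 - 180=734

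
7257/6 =1209 +1/2  =  1209.50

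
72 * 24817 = 1786824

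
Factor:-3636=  - 2^2*3^2*101^1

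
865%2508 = 865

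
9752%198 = 50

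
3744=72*52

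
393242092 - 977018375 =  - 583776283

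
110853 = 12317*9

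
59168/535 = 59168/535 = 110.59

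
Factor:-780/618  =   - 2^1* 5^1 * 13^1* 103^( - 1)=-130/103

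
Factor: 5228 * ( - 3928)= - 20535584 = - 2^5*491^1*1307^1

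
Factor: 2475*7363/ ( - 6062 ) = -18223425/6062 = - 2^(  -  1) * 3^2  *5^2 * 7^(-1 )*11^1*37^1*199^1*433^(-1) 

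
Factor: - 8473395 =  - 3^1 * 5^1*7^1*17^1*47^1*101^1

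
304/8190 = 152/4095= 0.04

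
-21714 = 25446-47160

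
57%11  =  2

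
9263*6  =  55578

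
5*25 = 125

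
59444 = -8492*( - 7)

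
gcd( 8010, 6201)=9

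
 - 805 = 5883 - 6688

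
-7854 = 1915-9769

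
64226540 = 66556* 965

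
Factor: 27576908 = 2^2 * 23^1 * 299749^1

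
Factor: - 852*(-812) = 2^4*3^1*7^1*29^1*71^1  =  691824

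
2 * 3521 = 7042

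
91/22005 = 91/22005  =  0.00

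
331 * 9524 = 3152444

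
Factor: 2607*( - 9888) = -25778016 = - 2^5*3^2*11^1*79^1*103^1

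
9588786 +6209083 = 15797869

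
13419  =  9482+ 3937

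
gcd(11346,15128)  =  3782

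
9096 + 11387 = 20483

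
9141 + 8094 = 17235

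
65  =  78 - 13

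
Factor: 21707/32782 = 49/74 = 2^( - 1 )*7^2*37^( - 1 ) 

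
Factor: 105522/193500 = 2^ (  -  1)  *3^ ( - 1)*5^ ( - 3)*409^1 = 409/750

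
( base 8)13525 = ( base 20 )EID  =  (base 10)5973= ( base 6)43353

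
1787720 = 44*40630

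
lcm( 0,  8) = 0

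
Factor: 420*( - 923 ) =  - 387660=- 2^2*3^1*5^1  *  7^1 * 13^1*71^1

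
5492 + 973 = 6465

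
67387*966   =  65095842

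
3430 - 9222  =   - 5792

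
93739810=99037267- 5297457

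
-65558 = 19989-85547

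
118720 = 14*8480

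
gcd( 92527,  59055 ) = 1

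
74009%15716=11145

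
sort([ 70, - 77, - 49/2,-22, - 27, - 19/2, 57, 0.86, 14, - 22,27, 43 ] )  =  [ - 77,-27 , - 49/2, - 22, - 22,-19/2 , 0.86,  14, 27 , 43,  57 , 70 ] 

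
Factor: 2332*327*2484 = 2^4*3^4*11^1*23^1*53^1*109^1 = 1894208976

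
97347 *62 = 6035514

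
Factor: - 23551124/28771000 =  - 5887781/7192750 = - 2^( - 1)*5^( -3 )*61^1 * 263^1*367^1 *28771^( - 1) 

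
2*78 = 156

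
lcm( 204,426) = 14484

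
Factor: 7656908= 2^2*7^1*151^1* 1811^1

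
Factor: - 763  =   - 7^1*109^1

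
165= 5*33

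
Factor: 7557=3^1*11^1*229^1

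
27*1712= 46224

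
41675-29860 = 11815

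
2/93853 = 2/93853 = 0.00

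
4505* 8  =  36040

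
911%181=6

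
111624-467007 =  - 355383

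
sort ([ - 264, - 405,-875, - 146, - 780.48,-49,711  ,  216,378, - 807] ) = [-875 , - 807, - 780.48, - 405, - 264, - 146,-49,216,  378,  711]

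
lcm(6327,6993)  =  132867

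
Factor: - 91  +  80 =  - 11 = - 11^1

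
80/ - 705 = - 1 + 125/141 = -0.11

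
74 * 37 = 2738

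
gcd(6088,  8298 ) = 2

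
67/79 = 67/79 = 0.85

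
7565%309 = 149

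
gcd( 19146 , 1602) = 6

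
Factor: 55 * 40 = 2200 =2^3*5^2*11^1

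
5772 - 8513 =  - 2741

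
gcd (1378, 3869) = 53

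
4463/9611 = 4463/9611 = 0.46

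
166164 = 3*55388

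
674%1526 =674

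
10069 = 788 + 9281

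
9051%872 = 331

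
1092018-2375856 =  - 1283838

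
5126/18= 284 + 7/9 = 284.78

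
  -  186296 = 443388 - 629684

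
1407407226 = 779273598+628133628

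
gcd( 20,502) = 2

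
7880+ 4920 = 12800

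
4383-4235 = 148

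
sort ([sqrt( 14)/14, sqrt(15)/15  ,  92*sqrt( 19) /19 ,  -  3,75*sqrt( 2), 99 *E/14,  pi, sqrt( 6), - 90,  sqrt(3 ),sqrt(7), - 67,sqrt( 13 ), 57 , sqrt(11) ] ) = [ - 90, - 67, - 3,sqrt (15)/15 , sqrt( 14)/14, sqrt(3 ) , sqrt(6 ), sqrt(7),  pi, sqrt( 11) , sqrt( 13), 99*E/14, 92*sqrt(19 ) /19,57,75*sqrt( 2)]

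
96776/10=48388/5 = 9677.60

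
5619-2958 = 2661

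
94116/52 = 23529/13 = 1809.92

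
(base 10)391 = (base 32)c7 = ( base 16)187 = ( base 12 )287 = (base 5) 3031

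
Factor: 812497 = 7^1*19^1 * 41^1 * 149^1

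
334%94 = 52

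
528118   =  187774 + 340344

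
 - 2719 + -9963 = -12682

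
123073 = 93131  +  29942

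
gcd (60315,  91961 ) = 1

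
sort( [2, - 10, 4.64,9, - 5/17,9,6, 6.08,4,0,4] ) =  [ - 10, - 5/17,0, 2,4,4, 4.64,6,  6.08,9, 9] 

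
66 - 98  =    -  32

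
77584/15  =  77584/15 = 5172.27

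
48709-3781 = 44928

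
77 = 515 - 438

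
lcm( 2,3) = 6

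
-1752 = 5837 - 7589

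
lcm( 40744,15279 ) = 122232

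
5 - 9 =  - 4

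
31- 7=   24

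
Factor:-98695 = -5^1*19739^1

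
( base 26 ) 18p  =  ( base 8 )1615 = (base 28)14d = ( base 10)909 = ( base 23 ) 1gc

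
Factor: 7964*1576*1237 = 15525913568 = 2^5 * 11^1*181^1 *197^1 * 1237^1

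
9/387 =1/43 =0.02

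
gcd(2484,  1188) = 108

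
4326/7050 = 721/1175 = 0.61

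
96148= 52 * 1849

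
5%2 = 1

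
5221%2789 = 2432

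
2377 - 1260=1117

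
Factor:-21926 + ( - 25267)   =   -3^1 * 15731^1  =  - 47193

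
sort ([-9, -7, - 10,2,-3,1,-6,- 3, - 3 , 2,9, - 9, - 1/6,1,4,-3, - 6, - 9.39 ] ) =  [- 10,-9.39, - 9,-9, - 7, - 6,-6,-3 , - 3, - 3,-3, - 1/6, 1, 1,2,2, 4,9 ]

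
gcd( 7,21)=7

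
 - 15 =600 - 615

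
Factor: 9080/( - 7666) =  - 4540/3833  =  - 2^2 * 5^1 *227^1*3833^( - 1)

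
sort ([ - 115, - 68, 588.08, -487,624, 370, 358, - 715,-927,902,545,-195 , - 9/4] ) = [-927,-715,-487 ,-195 ,-115,-68,- 9/4,358,370,545,588.08, 624,902]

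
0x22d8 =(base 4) 2023120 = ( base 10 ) 8920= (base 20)1260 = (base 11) 677A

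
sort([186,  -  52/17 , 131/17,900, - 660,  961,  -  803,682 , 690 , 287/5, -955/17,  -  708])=[ - 803,-708, - 660 , - 955/17, - 52/17,131/17, 287/5,186,682 , 690,900 , 961 ]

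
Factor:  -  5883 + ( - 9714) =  - 15597= - 3^2 *1733^1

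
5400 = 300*18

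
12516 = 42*298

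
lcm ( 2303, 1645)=11515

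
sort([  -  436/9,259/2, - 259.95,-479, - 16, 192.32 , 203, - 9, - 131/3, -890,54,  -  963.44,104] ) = [-963.44,  -  890, - 479,-259.95,  -  436/9, - 131/3, - 16,  -  9,54 , 104,  259/2,192.32 , 203 ]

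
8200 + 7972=16172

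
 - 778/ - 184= 4 + 21/92= 4.23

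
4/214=2/107 =0.02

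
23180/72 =5795/18 =321.94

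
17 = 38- 21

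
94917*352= 33410784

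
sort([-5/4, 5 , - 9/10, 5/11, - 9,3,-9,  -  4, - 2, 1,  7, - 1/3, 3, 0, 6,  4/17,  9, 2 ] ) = [-9, - 9, - 4,  -  2, - 5/4,-9/10 , - 1/3,0  ,  4/17,5/11 , 1,  2, 3, 3 , 5 , 6,7, 9] 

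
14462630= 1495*9674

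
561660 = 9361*60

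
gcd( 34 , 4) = 2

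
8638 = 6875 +1763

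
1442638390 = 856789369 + 585849021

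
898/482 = 449/241 = 1.86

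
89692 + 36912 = 126604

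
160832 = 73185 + 87647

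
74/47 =74/47 = 1.57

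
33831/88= 33831/88 = 384.44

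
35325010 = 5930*5957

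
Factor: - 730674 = -2^1*3^3*7^1*1933^1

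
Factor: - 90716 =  - 2^2*22679^1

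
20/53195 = 4/10639 = 0.00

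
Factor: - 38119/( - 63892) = 2^( - 2 )*15973^( - 1 )*38119^1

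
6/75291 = 2/25097 = 0.00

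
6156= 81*76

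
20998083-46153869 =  - 25155786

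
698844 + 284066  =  982910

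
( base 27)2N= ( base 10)77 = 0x4D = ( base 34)29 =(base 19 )41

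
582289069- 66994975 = 515294094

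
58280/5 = 11656 = 11656.00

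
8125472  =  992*8191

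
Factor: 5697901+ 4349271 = 2^2*2511793^1 = 10047172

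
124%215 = 124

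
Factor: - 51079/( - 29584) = 2^( - 4)* 7^1*43^ (  -  2)*7297^1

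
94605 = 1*94605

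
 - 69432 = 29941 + - 99373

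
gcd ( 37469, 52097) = 1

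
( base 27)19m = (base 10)994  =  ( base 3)1100211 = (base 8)1742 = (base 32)v2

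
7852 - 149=7703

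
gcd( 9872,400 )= 16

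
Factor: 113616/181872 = 263/421 = 263^1 * 421^( - 1 )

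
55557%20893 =13771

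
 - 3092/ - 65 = 3092/65 = 47.57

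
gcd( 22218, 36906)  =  6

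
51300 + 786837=838137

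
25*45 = 1125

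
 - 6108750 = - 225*27150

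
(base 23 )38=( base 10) 77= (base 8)115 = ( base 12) 65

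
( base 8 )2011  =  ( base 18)337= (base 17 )39d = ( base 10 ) 1033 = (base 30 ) 14d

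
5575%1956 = 1663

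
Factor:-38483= -29^1*1327^1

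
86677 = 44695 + 41982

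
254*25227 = 6407658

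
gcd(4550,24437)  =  7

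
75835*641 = 48610235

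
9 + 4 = 13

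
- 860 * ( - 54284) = 46684240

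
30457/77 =395 + 6/11 = 395.55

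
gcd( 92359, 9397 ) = 1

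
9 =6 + 3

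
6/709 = 6/709 = 0.01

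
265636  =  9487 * 28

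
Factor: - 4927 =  - 13^1*379^1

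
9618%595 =98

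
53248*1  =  53248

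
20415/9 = 2268 + 1/3 = 2268.33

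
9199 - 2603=6596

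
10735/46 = 233 + 17/46 = 233.37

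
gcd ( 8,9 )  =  1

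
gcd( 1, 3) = 1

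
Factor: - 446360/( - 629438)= 223180/314719  =  2^2*5^1*11159^1*314719^(-1 ) 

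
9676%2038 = 1524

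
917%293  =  38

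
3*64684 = 194052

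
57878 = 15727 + 42151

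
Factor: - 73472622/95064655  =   - 2^1*3^1*5^ (  -  1 )*7^ ( - 2 )* 37^ (-1 )*10487^(-1 )*12245437^1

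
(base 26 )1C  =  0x26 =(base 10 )38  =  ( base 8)46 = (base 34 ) 14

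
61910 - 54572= 7338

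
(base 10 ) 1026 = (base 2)10000000010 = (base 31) 123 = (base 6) 4430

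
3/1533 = 1/511 = 0.00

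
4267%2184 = 2083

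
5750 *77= 442750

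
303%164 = 139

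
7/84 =1/12 =0.08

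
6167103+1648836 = 7815939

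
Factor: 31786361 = 79^1 * 402359^1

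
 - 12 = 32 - 44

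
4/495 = 4/495 = 0.01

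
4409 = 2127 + 2282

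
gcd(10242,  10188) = 18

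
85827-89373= - 3546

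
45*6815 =306675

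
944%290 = 74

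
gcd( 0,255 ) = 255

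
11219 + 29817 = 41036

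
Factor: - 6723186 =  - 2^1*3^1*29^1*38639^1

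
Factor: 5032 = 2^3 * 17^1*37^1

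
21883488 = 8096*2703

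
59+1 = 60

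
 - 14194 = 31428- 45622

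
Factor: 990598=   2^1*7^1*173^1*409^1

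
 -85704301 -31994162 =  - 117698463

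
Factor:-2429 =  - 7^1 * 347^1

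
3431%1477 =477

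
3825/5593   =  225/329 = 0.68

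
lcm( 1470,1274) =19110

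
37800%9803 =8391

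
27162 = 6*4527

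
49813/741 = 67 + 166/741 = 67.22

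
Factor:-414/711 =-46/79 = - 2^1 * 23^1*79^( - 1 )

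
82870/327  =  82870/327 = 253.43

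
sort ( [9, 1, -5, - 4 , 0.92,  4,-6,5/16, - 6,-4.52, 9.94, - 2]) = [-6, - 6, - 5 ,-4.52,  -  4, - 2,5/16, 0.92, 1,4, 9,9.94]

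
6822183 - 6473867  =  348316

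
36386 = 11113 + 25273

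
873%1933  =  873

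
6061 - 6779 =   -  718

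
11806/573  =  11806/573=20.60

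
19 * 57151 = 1085869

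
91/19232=91/19232= 0.00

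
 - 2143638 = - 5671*378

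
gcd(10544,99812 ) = 4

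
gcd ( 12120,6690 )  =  30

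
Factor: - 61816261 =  - 13^1 * 293^1 *16229^1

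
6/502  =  3/251 = 0.01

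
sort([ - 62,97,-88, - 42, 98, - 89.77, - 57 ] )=[-89.77, - 88, - 62, -57,- 42,97,98] 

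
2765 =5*553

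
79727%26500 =227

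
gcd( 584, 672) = 8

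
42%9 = 6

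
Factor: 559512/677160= 409/495 = 3^( - 2)*5^ ( - 1)*11^( - 1 ) * 409^1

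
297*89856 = 26687232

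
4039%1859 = 321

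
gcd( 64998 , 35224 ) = 2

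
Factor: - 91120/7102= -680/53 = - 2^3*5^1*17^1* 53^(-1)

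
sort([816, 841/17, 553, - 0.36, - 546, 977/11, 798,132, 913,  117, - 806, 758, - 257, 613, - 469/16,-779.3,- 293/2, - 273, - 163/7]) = [ - 806, - 779.3, - 546, - 273, - 257, - 293/2, - 469/16,  -  163/7, - 0.36,841/17, 977/11, 117, 132,553, 613, 758,798,816,913 ] 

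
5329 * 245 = 1305605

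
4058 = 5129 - 1071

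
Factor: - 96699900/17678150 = -2^1*3^1*7^ ( - 1)* 11^1*53^(  -  1)*953^( - 1)*29303^1 = - 1933998/353563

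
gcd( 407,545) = 1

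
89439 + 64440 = 153879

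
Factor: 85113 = 3^2*7^2*  193^1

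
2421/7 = 2421/7 = 345.86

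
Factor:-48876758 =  - 2^1*7^1*3491197^1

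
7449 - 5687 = 1762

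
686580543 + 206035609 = 892616152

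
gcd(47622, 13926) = 6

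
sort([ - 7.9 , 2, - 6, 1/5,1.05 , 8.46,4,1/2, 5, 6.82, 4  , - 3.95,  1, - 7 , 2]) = [ - 7.9, - 7 ,-6, - 3.95,1/5, 1/2, 1,1.05, 2,2, 4,4 , 5,6.82,8.46 ] 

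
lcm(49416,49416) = 49416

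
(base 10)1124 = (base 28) 1c4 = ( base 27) 1eh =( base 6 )5112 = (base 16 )464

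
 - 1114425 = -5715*195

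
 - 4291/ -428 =4291/428 = 10.03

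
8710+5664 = 14374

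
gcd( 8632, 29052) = 4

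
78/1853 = 78/1853 = 0.04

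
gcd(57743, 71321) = 73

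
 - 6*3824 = -22944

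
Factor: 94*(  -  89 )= - 2^1 * 47^1*89^1 = -  8366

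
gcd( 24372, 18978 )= 6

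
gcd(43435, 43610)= 35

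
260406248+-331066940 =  - 70660692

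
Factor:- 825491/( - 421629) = 3^( - 1 )*13^( - 1)*19^( - 1)*569^( - 1 )*825491^1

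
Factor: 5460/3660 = 91/61 = 7^1*13^1*61^(-1 ) 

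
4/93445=4/93445=0.00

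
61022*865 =52784030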